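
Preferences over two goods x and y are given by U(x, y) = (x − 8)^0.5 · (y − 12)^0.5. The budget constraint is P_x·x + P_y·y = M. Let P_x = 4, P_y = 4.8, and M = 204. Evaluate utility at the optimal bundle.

V = 13.0541

Substituting into the budget: x* = 8 + 0.5·(M − 8·P_x − 12·P_y)/P_x, and y* = 12 + 0.5·(…)/P_y.
Discretionary income = 204 − 8·4 − 12·4.8 = 114.4; x* = 8 + 0.5·114.4/4 = 22.3; y* = 12 + 0.5·114.4/4.8 = 23.9167.
Utility at the optimum: U(22.3, 23.9167) = 13.0541.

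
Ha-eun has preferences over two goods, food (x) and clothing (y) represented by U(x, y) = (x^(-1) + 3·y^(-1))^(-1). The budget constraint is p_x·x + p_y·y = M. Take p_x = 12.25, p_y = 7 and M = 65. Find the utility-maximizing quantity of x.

MRS = MU_x/MU_y = (1/3)·(y/x)^(2). Set equal to p_x/p_y.
Hence y/x = (3·p_x/p_y)^(1/(2)), i.e. raised to the 0.5 power.
Substitute y = (y/x)·x into the budget: x* = M/(p_x + p_y·(y/x)).
Numerically y/x = 2.291288, so x* = 65/(12.25 + 7·2.291288) = 2.2977.

x* = 2.2977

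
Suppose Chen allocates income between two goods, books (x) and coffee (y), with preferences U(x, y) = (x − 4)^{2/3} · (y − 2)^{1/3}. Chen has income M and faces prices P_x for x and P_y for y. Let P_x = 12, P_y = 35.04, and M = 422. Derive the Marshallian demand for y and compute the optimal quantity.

y* = 4.8912

Let x' = x−4, y' = y−2. MRS = 2·y'/x' = P_x/P_y.
Substituting into the budget: x* = 4 + 2/3·(M − 4·P_x − 2·P_y)/P_x, and y* = 2 + 1/3·(…)/P_y.
Discretionary income = 422 − 4·12 − 2·35.04 = 303.92; y* = 2 + 1/3·303.92/35.04 = 4.8912.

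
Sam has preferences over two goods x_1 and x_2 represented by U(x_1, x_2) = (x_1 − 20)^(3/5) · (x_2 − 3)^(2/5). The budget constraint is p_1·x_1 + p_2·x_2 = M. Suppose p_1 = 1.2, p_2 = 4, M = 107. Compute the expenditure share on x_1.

share on x_1 = 0.6224

Discretionary income = 107 − 20·1.2 − 3·4 = 71; x_1* = 20 + 0.6·71/1.2 = 55.5; x_2* = 3 + 0.4·71/4 = 10.1.
Expenditure on x_1: 1.2·55.5 = 66.6; share = 0.6224.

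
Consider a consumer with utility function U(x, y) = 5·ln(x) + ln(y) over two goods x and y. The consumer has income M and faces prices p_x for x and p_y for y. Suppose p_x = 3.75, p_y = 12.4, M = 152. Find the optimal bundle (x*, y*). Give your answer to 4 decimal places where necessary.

x* = 33.7778, y* = 2.043

The MRS is 5·y/x. Set MRS = p_x/p_y.
Rearranging, p_y·y = (1/5)·p_x·x. Substituting into the budget gives p_x·x·(1 + (1/5)) = M.
Demand: x*(p_x,p_y,M) = 5/6·M/p_x and y* = 1/6·M/p_y.
At p_x=3.75, p_y=12.4, M=152: x* = 5/6·152/3.75 = 33.7778, y* = 2.043.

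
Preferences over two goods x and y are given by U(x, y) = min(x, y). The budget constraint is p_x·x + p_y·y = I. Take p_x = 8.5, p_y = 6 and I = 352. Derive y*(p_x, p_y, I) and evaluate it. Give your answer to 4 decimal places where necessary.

Demand: x*(p_x,p_y,I) = I/(p_x + p_y), y* = I/(p_x + p_y).
Here 8.5 + 6 = 14.5, giving y* = 24.2759.

y* = 24.2759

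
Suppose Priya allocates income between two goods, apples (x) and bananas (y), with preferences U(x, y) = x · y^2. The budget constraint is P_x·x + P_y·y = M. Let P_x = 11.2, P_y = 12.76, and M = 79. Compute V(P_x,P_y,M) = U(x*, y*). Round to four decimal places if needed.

V = 40.0551

Tangency: MRS = (1/2)·y/x = P_x/P_y.
So P_y·y = 2·P_x·x; combined with the budget, a share 1/3 of income goes to x.
Demand: x*(P_x,P_y,M) = 1/3·M/P_x and y* = 2/3·M/P_y.
At P_x=11.2, P_y=12.76, M=79: x* = 1/3·79/11.2 = 2.3512, y* = 4.1275.
Utility at the optimum: U(2.3512, 4.1275) = 40.0551.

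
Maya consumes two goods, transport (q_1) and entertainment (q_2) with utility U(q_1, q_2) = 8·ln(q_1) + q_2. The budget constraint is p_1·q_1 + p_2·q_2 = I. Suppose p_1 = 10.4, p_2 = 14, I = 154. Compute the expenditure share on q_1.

share on q_1 = 0.7273

Set MRS = p_1/p_2: (8/q_1)/1 = p_1/p_2.
So q_1*(p_1,p_2) = 8·p_2/p_1, independent of income; and q_2* = (I − 8·p_2)/p_2.
At the given prices: q_1* = 8·14/10.4 = 10.7692, and q_2* = 3.
Expenditure on q_1: 10.4·10.7692 = 112; share = 0.7273.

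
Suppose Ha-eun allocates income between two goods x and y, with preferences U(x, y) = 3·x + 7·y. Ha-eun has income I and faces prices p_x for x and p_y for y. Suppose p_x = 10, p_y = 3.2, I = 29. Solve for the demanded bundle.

x* = 0, y* = 9.0625

Perfect substitutes: compare marginal utility per dollar. 3/p_x vs 7/p_y → 0.3 vs 2.1875.
y gives more utility per dollar, so spend all income on y: y* = I/p_y, x* = 0.
Numerically: x* = 0, y* = 9.0625.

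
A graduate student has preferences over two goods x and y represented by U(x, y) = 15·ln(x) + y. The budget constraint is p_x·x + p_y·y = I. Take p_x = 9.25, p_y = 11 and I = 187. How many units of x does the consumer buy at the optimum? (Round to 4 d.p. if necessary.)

x* = 17.8378

MU_x = 15/x, MU_y = 1. Tangency: 15/x = p_x/p_y.
So x*(p_x,p_y) = 15·p_y/p_x, independent of income; and y* = (I − 15·p_y)/p_y.
At the given prices: x* = 15·11/9.25 = 17.8378.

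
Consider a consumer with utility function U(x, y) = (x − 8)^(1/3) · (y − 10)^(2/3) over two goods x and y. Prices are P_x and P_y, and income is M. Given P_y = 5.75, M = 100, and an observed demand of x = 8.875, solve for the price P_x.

Let x' = x−8, y' = y−10. MRS = (1/2)·y'/x' = P_x/P_y.
After buying the subsistence bundle (8, 10), a share 1/3 of the remaining income goes to x: x* = 8 + 1/3·(M − 8P_x − 10P_y)/P_x.
Set x* = 8.875 in the demand function and solve for P_x: P_x = 4.

P_x = 4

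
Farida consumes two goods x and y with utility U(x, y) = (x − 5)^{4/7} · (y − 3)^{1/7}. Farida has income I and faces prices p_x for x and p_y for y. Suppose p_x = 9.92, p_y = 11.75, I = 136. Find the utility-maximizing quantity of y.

y* = 3.8706

Discretionary income = 136 − 5·9.92 − 3·11.75 = 51.15; y* = 3 + 0.2·51.15/11.75 = 3.8706.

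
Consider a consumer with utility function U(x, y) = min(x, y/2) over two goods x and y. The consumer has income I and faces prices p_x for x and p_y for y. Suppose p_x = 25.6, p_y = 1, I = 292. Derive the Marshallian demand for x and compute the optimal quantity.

x* = 10.5797

Leontief preferences: the optimum is at the kink where x/1 = y/2, i.e. y = 2·x.
Budget: p_x·x + p_y·2·x = I, so (p_x + 2·p_y)·x = I.
Demand: x*(p_x,p_y,I) = I/(p_x + 2·p_y), y* = 2·I/(p_x + 2·p_y).
Here 25.6 + 2·1 = 27.6, giving x* = 10.5797.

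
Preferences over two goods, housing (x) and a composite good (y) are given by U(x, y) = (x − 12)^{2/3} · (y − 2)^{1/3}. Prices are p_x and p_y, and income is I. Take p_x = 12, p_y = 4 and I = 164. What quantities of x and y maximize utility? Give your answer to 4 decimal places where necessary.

MRS = 2·(y−2)/(x−12). Tangency with p_x/p_y gives y−2 = (1/2)·(p_x/p_y)·(x−12).
After buying the subsistence bundle (12, 2), a share 2/3 of the remaining income goes to x: x* = 12 + 2/3·(I − 12p_x − 2p_y)/p_x.
Discretionary income = 164 − 12·12 − 2·4 = 12; x* = 12 + 2/3·12/12 = 12.6667; y* = 2 + 1/3·12/4 = 3.

x* = 12.6667, y* = 3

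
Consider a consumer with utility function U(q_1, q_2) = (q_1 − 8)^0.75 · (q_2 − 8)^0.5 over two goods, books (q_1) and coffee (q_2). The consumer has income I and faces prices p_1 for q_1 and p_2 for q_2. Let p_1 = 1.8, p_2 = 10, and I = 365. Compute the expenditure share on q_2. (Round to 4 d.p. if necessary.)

Let q_1' = q_1−8, q_2' = q_2−8. MRS = (3/2)·q_2'/q_1' = p_1/p_2.
After buying the subsistence bundle (8, 8), a share 0.6 of the remaining income goes to q_1: q_1* = 8 + 0.6·(I − 8p_1 − 8p_2)/p_1.
Discretionary income = 365 − 8·1.8 − 8·10 = 270.6; q_1* = 8 + 0.6·270.6/1.8 = 98.2; q_2* = 8 + 0.4·270.6/10 = 18.824.
Expenditure on q_2: 10·18.824 = 188.24; share = 0.5157.

share on q_2 = 0.5157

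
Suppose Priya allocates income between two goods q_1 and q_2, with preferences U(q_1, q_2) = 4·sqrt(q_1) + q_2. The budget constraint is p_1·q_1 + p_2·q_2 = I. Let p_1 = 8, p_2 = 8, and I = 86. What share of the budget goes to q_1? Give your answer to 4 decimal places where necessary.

Set MRS = p_1/p_2: 2·q_1^(−1/2) = p_1/p_2.
Thus q_1* = (2·p_2/p_1)² — independent of I — with the rest of income spent on q_2.
Plugging in: q_1* = (2·8/8)² = 4, q_2* = 6.75.
Expenditure on q_1: 8·4 = 32; share = 0.3721.

share on q_1 = 0.3721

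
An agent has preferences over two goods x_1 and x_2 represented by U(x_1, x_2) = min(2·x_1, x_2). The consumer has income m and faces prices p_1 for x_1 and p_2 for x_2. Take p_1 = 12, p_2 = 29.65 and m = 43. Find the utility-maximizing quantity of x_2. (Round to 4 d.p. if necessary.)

Leontief preferences: the optimum is at the kink where x_1/1 = x_2/2, i.e. x_2 = 2·x_1.
Budget: p_1·x_1 + p_2·2·x_1 = m, so (p_1 + 2·p_2)·x_1 = m.
Demand: x_1*(p_1,p_2,m) = m/(p_1 + 2·p_2), x_2* = 2·m/(p_1 + 2·p_2).
Here 12 + 2·29.65 = 71.3, giving x_2* = 1.2062.

x_2* = 1.2062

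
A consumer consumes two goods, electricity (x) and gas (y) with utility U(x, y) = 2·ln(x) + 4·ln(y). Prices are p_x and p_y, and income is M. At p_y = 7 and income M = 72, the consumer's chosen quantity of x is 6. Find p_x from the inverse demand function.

p_x = 4

The MRS is (1/2)·y/x. Set MRS = p_x/p_y.
So 2·p_y·y = 4·p_x·x; combined with the budget, a share 1/3 of income goes to x.
Demand: x*(p_x,p_y,M) = 1/3·M/p_x and y* = 2/3·M/p_y.
Set x* = 6 in the demand function and solve for p_x: p_x = 4.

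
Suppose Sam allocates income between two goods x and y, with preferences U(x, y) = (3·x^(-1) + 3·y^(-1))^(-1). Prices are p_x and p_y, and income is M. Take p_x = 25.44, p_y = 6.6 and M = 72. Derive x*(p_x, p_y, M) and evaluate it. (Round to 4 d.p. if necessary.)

x* = 1.8751

With the ratio pinned down, the budget gives x* = M/(p_x + p_y·(y/x)) and y* = (y/x)·x*.
Numerically y/x = 1.9633, so x* = 72/(25.44 + 6.6·1.9633) = 1.8751.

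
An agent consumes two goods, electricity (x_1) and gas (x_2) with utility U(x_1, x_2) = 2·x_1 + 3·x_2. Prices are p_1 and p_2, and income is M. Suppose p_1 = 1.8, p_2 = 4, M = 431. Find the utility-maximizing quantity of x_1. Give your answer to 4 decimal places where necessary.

x_1* = 239.4444

Perfect substitutes: compare marginal utility per dollar. 2/p_1 vs 3/p_2 → 1.1111 vs 0.75.
x_1 gives more utility per dollar, so spend all income on x_1: x_1* = M/p_1, x_2* = 0.
Numerically: x_1* = 239.4444, x_2* = 0.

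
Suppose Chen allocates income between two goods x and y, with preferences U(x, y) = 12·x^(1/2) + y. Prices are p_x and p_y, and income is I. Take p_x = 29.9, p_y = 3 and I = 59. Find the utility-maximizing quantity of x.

Set MRS = p_x/p_y: 6·x^(−1/2) = p_x/p_y.
Thus x* = (6·p_y/p_x)² — independent of I — with the rest of income spent on y.
Plugging in: x* = (6·3/29.9)² = 0.3624.

x* = 0.3624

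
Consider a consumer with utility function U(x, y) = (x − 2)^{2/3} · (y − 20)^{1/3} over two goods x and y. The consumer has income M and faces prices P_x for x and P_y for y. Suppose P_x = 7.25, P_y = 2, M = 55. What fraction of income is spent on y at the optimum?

Substituting into the budget: x* = 2 + 2/3·(M − 2·P_x − 20·P_y)/P_x, and y* = 20 + 1/3·(…)/P_y.
Discretionary income = 55 − 2·7.25 − 20·2 = 0.5; x* = 2 + 2/3·0.5/7.25 = 2.046; y* = 20 + 1/3·0.5/2 = 20.0833.
Expenditure on y: 2·20.0833 = 40.1667; share = 0.7303.

share on y = 0.7303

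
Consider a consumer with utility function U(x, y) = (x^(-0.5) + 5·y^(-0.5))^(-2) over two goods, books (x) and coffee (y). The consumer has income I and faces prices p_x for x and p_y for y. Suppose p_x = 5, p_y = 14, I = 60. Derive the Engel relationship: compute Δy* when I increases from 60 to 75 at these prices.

Δy* = 0.8622

MU_x ∝ x^(-1.5), MU_y ∝ 5·y^(-1.5), so MRS = (1/5)·(y/x)^(1.5) = p_x/p_y.
Hence y/x = (5·p_x/p_y)^(1/(1.5)), i.e. raised to the 2/3 power.
Substitute y = (y/x)·x into the budget: x* = I/(p_x + p_y·(y/x)).
Numerically y/x = 1.471888, so x* = 60/(5 + 14·1.471888) = 2.3432 and y* = 1.471888·2.3432 = 3.4489.
At I' = 75: y* = 4.3111. Change: 4.3111 − 3.4489 = 0.8622.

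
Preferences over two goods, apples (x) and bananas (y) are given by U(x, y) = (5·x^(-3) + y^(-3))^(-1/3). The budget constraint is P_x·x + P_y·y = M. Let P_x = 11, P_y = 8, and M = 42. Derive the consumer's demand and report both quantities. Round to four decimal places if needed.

x* = 2.501, y* = 1.8111

From the CES first-order condition, 5·(y/x)^(4) = P_x/P_y.
Hence y/x = ((1/5)·P_x/P_y)^(1/(4)), i.e. raised to the 0.25 power.
With the ratio pinned down, the budget gives x* = M/(P_x + P_y·(y/x)) and y* = (y/x)·x*.
Numerically y/x = 0.724158, so x* = 42/(11 + 8·0.724158) = 2.501 and y* = 0.724158·2.501 = 1.8111.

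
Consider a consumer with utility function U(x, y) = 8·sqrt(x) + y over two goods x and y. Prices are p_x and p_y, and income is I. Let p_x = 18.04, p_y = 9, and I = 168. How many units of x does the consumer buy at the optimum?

x* = 3.9823

Plugging in: x* = (4·9/18.04)² = 3.9823.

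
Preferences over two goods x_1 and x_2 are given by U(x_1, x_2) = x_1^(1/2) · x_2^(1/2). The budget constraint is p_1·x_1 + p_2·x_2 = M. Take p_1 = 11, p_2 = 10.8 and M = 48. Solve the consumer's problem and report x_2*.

MU_x_1/MU_x_2 = (0.5·x_2)/(0.5·x_1); tangency sets this equal to p_1/p_2.
So 0.5·p_2·x_2 = 0.5·p_1·x_1; combined with the budget, a share 0.5 of income goes to x_1.
Demand: x_1*(p_1,p_2,M) = 0.5·M/p_1 and x_2* = 0.5·M/p_2.
At p_1=11, p_2=10.8, M=48: x_2* = 0.5·48/10.8 = 2.2222.

x_2* = 2.2222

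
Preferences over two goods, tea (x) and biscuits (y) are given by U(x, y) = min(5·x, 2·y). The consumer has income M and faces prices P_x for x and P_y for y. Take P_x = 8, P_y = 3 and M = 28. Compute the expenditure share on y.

share on y = 0.4839

With perfect complements, no substitution: consume in ratio x:y = 2:5.
Budget: P_x·x + P_y·(5/2)·x = M, so (2·P_x + 5·P_y)·x = 2·M.
Demand: x*(P_x,P_y,M) = 2·M/(2·P_x + 5·P_y), y* = 5·M/(2·P_x + 5·P_y).
Here 2·8 + 5·3 = 31, giving x* = 1.8065 and y* = 4.5161.
Expenditure on y: 3·4.5161 = 13.5484; share = 0.4839.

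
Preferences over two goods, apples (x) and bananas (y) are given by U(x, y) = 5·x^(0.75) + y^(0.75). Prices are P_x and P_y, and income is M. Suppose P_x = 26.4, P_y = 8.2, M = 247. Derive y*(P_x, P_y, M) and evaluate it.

y* = 1.5268

MU_x ∝ 5·x^(-0.25), MU_y ∝ y^(-0.25), so MRS = 5·(y/x)^(0.25) = P_x/P_y.
Solve for the ratio: y/x = [(1/5)·P_x/P_y]^(4).
With the ratio pinned down, the budget gives x* = M/(P_x + P_y·(y/x)) and y* = (y/x)·x*.
Numerically y/x = 0.171902, so x* = 247/(26.4 + 8.2·0.171902) = 8.8818 and y* = 0.171902·8.8818 = 1.5268.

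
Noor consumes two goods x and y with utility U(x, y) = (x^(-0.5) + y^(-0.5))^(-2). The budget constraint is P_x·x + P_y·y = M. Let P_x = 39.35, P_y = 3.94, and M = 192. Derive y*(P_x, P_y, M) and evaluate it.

From the CES first-order condition, (y/x)^(1.5) = P_x/P_y.
Hence y/x = (P_x/P_y)^(1/(1.5)), i.e. raised to the 2/3 power.
With the ratio pinned down, the budget gives x* = M/(P_x + P_y·(y/x)) and y* = (y/x)·x*.
Numerically y/x = 4.637661, so x* = 192/(39.35 + 3.94·4.637661) = 3.332 and y* = 4.637661·3.332 = 15.4529.

y* = 15.4529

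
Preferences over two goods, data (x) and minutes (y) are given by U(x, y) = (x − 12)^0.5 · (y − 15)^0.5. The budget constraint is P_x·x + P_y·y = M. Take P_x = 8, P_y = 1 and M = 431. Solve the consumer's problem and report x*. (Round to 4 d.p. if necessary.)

This is Cobb-Douglas in (x−12, y−15): tangency gives 0.5·P_y·(y−15) = 0.5·P_x·(x−12).
After buying the subsistence bundle (12, 15), a share 0.5 of the remaining income goes to x: x* = 12 + 0.5·(M − 12P_x − 15P_y)/P_x.
Discretionary income = 431 − 12·8 − 15·1 = 320; x* = 12 + 0.5·320/8 = 32.

x* = 32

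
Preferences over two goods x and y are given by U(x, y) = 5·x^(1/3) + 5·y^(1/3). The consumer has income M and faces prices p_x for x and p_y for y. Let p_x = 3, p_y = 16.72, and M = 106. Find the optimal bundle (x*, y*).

MRS = MU_x/MU_y = (y/x)^(2/3). Set equal to p_x/p_y.
Solve for the ratio: y/x = [p_x/p_y]^(1.5).
Substitute y = (y/x)·x into the budget: x* = M/(p_x + p_y·(y/x)).
Numerically y/x = 0.076002, so x* = 106/(3 + 16.72·0.076002) = 24.8199 and y* = 0.076002·24.8199 = 1.8864.

x* = 24.8199, y* = 1.8864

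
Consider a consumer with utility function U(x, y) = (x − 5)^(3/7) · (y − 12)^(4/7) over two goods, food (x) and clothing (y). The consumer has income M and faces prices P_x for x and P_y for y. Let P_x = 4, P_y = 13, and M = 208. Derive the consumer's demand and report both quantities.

x* = 8.4286, y* = 13.4066

Let x' = x−5, y' = y−12. MRS = (3/4)·y'/x' = P_x/P_y.
After buying the subsistence bundle (5, 12), a share 3/7 of the remaining income goes to x: x* = 5 + 3/7·(M − 5P_x − 12P_y)/P_x.
Discretionary income = 208 − 5·4 − 12·13 = 32; x* = 5 + 3/7·32/4 = 8.4286; y* = 12 + 4/7·32/13 = 13.4066.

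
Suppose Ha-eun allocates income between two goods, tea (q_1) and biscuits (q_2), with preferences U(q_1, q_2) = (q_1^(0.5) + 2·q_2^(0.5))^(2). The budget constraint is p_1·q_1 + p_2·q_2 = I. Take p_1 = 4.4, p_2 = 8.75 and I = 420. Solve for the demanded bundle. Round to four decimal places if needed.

MRS = MU_q_1/MU_q_2 = (1/2)·(q_2/q_1)^(0.5). Set equal to p_1/p_2.
Solve for the ratio: q_2/q_1 = [2·p_1/p_2]^(2).
Substitute q_2 = (q_2/q_1)·q_1 into the budget: q_1* = I/(p_1 + p_2·(q_2/q_1)).
Numerically q_2/q_1 = 1.011461, so q_1* = 420/(4.4 + 8.75·1.011461) = 31.6974 and q_2* = 1.011461·31.6974 = 32.0607.

q_1* = 31.6974, q_2* = 32.0607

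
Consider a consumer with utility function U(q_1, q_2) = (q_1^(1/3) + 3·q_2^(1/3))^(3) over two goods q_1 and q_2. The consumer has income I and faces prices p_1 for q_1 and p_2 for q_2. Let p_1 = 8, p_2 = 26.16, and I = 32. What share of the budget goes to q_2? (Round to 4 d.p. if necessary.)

MU_q_1 ∝ q_1^(-2/3), MU_q_2 ∝ 3·q_2^(-2/3), so MRS = (1/3)·(q_2/q_1)^(2/3) = p_1/p_2.
Hence q_2/q_1 = (3·p_1/p_2)^(1/(2/3)), i.e. raised to the 1.5 power.
Substitute q_2 = (q_2/q_1)·q_1 into the budget: q_1* = I/(p_1 + p_2·(q_2/q_1)).
Numerically q_2/q_1 = 0.87874, so q_1* = 32/(8 + 26.16·0.87874) = 1.0327 and q_2* = 0.87874·1.0327 = 0.9074.
Expenditure on q_2: 26.16·0.9074 = 23.7387; share = 0.7418.

share on q_2 = 0.7418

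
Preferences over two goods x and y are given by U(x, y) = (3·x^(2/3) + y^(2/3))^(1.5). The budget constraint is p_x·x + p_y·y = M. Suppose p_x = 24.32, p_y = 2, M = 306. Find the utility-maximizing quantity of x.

MRS = MU_x/MU_y = 3·(y/x)^(1/3). Set equal to p_x/p_y.
Solve for the ratio: y/x = [(1/3)·p_x/p_y]^(3).
With the ratio pinned down, the budget gives x* = M/(p_x + p_y·(y/x)) and y* = (y/x)·x*.
Numerically y/x = 66.594285, so x* = 306/(24.32 + 2·66.594285) = 1.9428.

x* = 1.9428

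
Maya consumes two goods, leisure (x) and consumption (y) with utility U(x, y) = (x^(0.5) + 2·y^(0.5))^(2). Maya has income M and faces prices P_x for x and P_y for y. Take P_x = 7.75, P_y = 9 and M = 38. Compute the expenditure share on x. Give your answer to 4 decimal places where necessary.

share on x = 0.225

MRS = MU_x/MU_y = (1/2)·(y/x)^(0.5). Set equal to P_x/P_y.
Solve for the ratio: y/x = [2·P_x/P_y]^(2).
Substitute y = (y/x)·x into the budget: x* = M/(P_x + P_y·(y/x)).
Numerically y/x = 2.966049, so x* = 38/(7.75 + 9·2.966049) = 1.1032 and y* = 2.966049·1.1032 = 3.2722.
Expenditure on x: 7.75·1.1032 = 8.55; share = 0.225.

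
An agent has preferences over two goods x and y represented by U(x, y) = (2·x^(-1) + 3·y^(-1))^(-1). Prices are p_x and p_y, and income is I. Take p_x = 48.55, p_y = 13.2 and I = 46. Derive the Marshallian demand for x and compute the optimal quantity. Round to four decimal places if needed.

MU_x ∝ 2·x^(-2), MU_y ∝ 3·y^(-2), so MRS = (2/3)·(y/x)^(2) = p_x/p_y.
Solve for the ratio: y/x = [(3/2)·p_x/p_y]^(0.5).
Substitute y = (y/x)·x into the budget: x* = I/(p_x + p_y·(y/x)).
Numerically y/x = 2.348839, so x* = 46/(48.55 + 13.2·2.348839) = 0.5782.

x* = 0.5782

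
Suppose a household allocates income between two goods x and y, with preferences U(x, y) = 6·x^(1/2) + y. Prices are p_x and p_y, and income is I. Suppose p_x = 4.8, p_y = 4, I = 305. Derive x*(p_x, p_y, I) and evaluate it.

x* = 6.25

Plugging in: x* = (3·4/4.8)² = 6.25.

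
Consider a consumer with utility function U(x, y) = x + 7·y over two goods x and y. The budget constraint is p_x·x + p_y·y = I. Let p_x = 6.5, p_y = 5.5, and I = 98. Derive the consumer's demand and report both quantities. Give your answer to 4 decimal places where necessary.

x* = 0, y* = 17.8182

Perfect substitutes: compare marginal utility per dollar. 1/p_x vs 7/p_y → 0.1538 vs 1.2727.
y gives more utility per dollar, so spend all income on y: y* = I/p_y, x* = 0.
Numerically: x* = 0, y* = 17.8182.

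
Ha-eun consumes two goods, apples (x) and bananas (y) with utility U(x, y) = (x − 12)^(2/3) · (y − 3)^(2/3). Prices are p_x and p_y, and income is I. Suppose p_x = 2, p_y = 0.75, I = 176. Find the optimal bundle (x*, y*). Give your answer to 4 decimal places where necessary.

x* = 49.4375, y* = 102.8333

This is Cobb-Douglas in (x−12, y−3): tangency gives 2/3·p_y·(y−3) = 2/3·p_x·(x−12).
Substituting into the budget: x* = 12 + 0.5·(I − 12·p_x − 3·p_y)/p_x, and y* = 3 + 0.5·(…)/p_y.
Discretionary income = 176 − 12·2 − 3·0.75 = 149.75; x* = 12 + 0.5·149.75/2 = 49.4375; y* = 3 + 0.5·149.75/0.75 = 102.8333.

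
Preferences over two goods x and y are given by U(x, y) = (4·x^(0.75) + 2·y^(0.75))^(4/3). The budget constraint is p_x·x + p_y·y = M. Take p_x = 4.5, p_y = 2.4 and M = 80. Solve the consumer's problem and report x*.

x* = 12.5906

MU_x ∝ 4·x^(-0.25), MU_y ∝ 2·y^(-0.25), so MRS = 2·(y/x)^(0.25) = p_x/p_y.
Solve for the ratio: y/x = [(1/2)·p_x/p_y]^(4).
With the ratio pinned down, the budget gives x* = M/(p_x + p_y·(y/x)) and y* = (y/x)·x*.
Numerically y/x = 0.772476, so x* = 80/(4.5 + 2.4·0.772476) = 12.5906.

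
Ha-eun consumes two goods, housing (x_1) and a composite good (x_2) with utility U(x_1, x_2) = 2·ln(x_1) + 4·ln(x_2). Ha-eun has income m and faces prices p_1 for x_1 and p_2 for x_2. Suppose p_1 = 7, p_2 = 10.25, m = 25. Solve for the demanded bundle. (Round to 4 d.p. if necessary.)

x_1* = 1.1905, x_2* = 1.626

Tangency: MRS = (1/2)·x_2/x_1 = p_1/p_2.
Rearranging, p_2·x_2 = 2·p_1·x_1. Substituting into the budget gives p_1·x_1·(1 + 2) = m.
Demand: x_1*(p_1,p_2,m) = 1/3·m/p_1 and x_2* = 2/3·m/p_2.
At p_1=7, p_2=10.25, m=25: x_1* = 1/3·25/7 = 1.1905, x_2* = 1.626.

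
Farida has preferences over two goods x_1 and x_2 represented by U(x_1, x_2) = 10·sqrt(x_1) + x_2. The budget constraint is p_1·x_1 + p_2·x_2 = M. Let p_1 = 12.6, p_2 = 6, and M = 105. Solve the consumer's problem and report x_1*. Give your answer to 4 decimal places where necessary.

Set MRS = p_1/p_2: 5·x_1^(−1/2) = p_1/p_2.
Solve: √x_1 = 5·p_2/p_1, so x_1*(p_1,p_2) = (5·p_2/p_1)², and x_2* = (M − p_1·x_1*)/p_2.
Plugging in: x_1* = (5·6/12.6)² = 5.6689.

x_1* = 5.6689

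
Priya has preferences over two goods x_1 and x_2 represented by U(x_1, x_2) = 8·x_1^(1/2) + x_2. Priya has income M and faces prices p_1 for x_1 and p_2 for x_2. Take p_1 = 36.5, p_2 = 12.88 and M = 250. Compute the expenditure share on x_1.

MU_x_1 = 4/√x_1, MU_x_2 = 1. Tangency: 4/√x_1 = p_1/p_2.
Solve: √x_1 = 4·p_2/p_1, so x_1*(p_1,p_2) = (4·p_2/p_1)², and x_2* = (M − p_1·x_1*)/p_2.
Plugging in: x_1* = (4·12.88/36.5)² = 1.9924, x_2* = 13.7639.
Expenditure on x_1: 36.5·1.9924 = 72.7208; share = 0.2909.

share on x_1 = 0.2909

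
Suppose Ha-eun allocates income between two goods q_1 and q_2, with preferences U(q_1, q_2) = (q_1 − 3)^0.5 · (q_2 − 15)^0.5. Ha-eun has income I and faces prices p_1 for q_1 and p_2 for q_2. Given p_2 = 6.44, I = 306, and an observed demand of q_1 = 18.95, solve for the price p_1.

Let q_1' = q_1−3, q_2' = q_2−15. MRS = q_2'/q_1' = p_1/p_2.
Substituting into the budget: q_1* = 3 + 0.5·(I − 3·p_1 − 15·p_2)/p_1, and q_2* = 15 + 0.5·(…)/p_2.
Set q_1* = 18.95 in the demand function and solve for p_1: p_1 = 6.

p_1 = 6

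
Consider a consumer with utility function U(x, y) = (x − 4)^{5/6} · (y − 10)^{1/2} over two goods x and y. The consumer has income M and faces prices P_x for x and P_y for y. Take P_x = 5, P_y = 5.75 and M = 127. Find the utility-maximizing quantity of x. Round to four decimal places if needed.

x* = 10.1875

Let x' = x−4, y' = y−10. MRS = (5/3)·y'/x' = P_x/P_y.
After buying the subsistence bundle (4, 10), a share 0.625 of the remaining income goes to x: x* = 4 + 0.625·(M − 4P_x − 10P_y)/P_x.
Discretionary income = 127 − 4·5 − 10·5.75 = 49.5; x* = 4 + 0.625·49.5/5 = 10.1875.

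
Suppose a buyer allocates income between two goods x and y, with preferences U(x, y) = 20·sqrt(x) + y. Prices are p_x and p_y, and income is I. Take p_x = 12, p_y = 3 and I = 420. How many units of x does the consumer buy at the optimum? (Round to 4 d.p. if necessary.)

MU_x = 10/√x, MU_y = 1. Tangency: 10/√x = p_x/p_y.
Solve: √x = 10·p_y/p_x, so x*(p_x,p_y) = (10·p_y/p_x)², and y* = (I − p_x·x*)/p_y.
Plugging in: x* = (10·3/12)² = 6.25.

x* = 6.25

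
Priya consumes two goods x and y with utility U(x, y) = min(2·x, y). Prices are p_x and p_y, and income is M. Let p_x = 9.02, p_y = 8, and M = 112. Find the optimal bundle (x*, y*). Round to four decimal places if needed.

x* = 4.4764, y* = 8.9528

Leontief preferences: the optimum is at the kink where x/1 = y/2, i.e. y = 2·x.
Budget: p_x·x + p_y·2·x = M, so (p_x + 2·p_y)·x = M.
Demand: x*(p_x,p_y,M) = M/(p_x + 2·p_y), y* = 2·M/(p_x + 2·p_y).
Here 9.02 + 2·8 = 25.02, giving x* = 4.4764 and y* = 8.9528.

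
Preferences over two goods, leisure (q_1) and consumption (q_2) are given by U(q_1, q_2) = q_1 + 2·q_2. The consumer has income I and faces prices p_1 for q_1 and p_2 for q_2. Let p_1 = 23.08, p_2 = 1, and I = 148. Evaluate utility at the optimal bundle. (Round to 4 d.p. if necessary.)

V = 296

Perfect substitutes: compare marginal utility per dollar. 1/p_1 vs 2/p_2 → 0.0433 vs 2.
q_2 gives more utility per dollar, so spend all income on q_2: q_2* = I/p_2, q_1* = 0.
Numerically: q_1* = 0, q_2* = 148.
Utility at the optimum: U(0, 148) = 296.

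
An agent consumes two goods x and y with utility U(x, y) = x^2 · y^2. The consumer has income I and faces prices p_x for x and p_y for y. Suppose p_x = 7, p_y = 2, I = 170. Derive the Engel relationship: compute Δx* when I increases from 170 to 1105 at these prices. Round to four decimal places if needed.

MU_x/MU_y = (2·y)/(2·x); tangency sets this equal to p_x/p_y.
Rearranging, p_y·y = p_x·x. Substituting into the budget gives p_x·x·(1 + 1) = I.
Demand: x*(p_x,p_y,I) = 0.5·I/p_x and y* = 0.5·I/p_y.
At p_x=7, p_y=2, I=170: x* = 0.5·170/7 = 12.1429.
At I' = 1105: x* = 78.9286. Change: 78.9286 − 12.1429 = 66.7857.

Δx* = 66.7857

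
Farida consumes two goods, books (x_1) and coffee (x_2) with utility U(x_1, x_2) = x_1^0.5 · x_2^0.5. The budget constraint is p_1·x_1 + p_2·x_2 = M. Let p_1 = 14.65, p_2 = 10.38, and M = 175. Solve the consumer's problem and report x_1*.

x_1* = 5.9727

Tangency: MRS = x_2/x_1 = p_1/p_2.
Rearranging, p_2·x_2 = p_1·x_1. Substituting into the budget gives p_1·x_1·(1 + 1) = M.
Demand: x_1*(p_1,p_2,M) = 0.5·M/p_1 and x_2* = 0.5·M/p_2.
At p_1=14.65, p_2=10.38, M=175: x_1* = 0.5·175/14.65 = 5.9727.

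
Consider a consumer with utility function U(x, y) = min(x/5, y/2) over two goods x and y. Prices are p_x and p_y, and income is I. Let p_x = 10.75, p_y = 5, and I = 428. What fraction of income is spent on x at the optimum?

Demand: x*(p_x,p_y,I) = 5·I/(5·p_x + 2·p_y), y* = 2·I/(5·p_x + 2·p_y).
Here 5·10.75 + 2·5 = 63.75, giving x* = 33.5686 and y* = 13.4275.
Expenditure on x: 10.75·33.5686 = 360.8627; share = 0.8431.

share on x = 0.8431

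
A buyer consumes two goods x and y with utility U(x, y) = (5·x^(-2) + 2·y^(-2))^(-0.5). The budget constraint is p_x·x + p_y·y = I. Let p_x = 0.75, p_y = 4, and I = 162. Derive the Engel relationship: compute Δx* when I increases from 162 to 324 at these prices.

From the CES first-order condition, (5/2)·(y/x)^(3) = p_x/p_y.
Solve for the ratio: y/x = [(2/5)·p_x/p_y]^(1/3).
With the ratio pinned down, the budget gives x* = I/(p_x + p_y·(y/x)) and y* = (y/x)·x*.
Numerically y/x = 0.421716, so x* = 162/(0.75 + 4·0.421716) = 66.4788.
At I' = 324: x* = 132.9577. Change: 132.9577 − 66.4788 = 66.4788.

Δx* = 66.4788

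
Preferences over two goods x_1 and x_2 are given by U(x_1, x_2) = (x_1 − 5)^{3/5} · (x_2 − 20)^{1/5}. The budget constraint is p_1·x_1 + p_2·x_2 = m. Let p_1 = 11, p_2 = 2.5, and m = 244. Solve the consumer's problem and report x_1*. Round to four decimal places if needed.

Let x_1' = x_1−5, x_2' = x_2−20. MRS = 3·x_2'/x_1' = p_1/p_2.
After buying the subsistence bundle (5, 20), a share 0.75 of the remaining income goes to x_1: x_1* = 5 + 0.75·(m − 5p_1 − 20p_2)/p_1.
Discretionary income = 244 − 5·11 − 20·2.5 = 139; x_1* = 5 + 0.75·139/11 = 14.4773.

x_1* = 14.4773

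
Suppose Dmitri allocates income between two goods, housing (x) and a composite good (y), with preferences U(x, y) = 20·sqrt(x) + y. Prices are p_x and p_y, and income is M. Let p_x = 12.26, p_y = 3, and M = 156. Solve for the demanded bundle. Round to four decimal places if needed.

Plugging in: x* = (10·3/12.26)² = 5.9877, y* = 27.5302.

x* = 5.9877, y* = 27.5302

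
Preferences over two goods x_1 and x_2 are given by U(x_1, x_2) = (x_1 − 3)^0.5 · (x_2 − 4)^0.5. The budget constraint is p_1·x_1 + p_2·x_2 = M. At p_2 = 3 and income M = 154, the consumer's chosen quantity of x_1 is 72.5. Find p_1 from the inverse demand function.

Let x_1' = x_1−3, x_2' = x_2−4. MRS = x_2'/x_1' = p_1/p_2.
After buying the subsistence bundle (3, 4), a share 0.5 of the remaining income goes to x_1: x_1* = 3 + 0.5·(M − 3p_1 − 4p_2)/p_1.
Set x_1* = 72.5 in the demand function and solve for p_1: p_1 = 1.

p_1 = 1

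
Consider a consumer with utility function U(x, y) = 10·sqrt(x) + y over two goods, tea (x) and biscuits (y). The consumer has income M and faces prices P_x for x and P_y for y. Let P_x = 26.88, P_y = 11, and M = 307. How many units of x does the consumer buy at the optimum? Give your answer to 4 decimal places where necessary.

Utility is quasi-linear in y; the FOC for x is 5/√x = P_x/P_y.
Solve: √x = 5·P_y/P_x, so x*(P_x,P_y) = (5·P_y/P_x)², and y* = (M − P_x·x*)/P_y.
Plugging in: x* = (5·11/26.88)² = 4.1867.

x* = 4.1867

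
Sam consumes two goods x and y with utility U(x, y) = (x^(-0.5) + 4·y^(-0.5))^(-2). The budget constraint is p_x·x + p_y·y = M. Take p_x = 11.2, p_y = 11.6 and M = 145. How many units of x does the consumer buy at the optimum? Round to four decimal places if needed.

x* = 3.6474

MU_x ∝ x^(-1.5), MU_y ∝ 4·y^(-1.5), so MRS = (1/4)·(y/x)^(1.5) = p_x/p_y.
Hence y/x = (4·p_x/p_y)^(1/(1.5)), i.e. raised to the 2/3 power.
With the ratio pinned down, the budget gives x* = M/(p_x + p_y·(y/x)) and y* = (y/x)·x*.
Numerically y/x = 2.461577, so x* = 145/(11.2 + 11.6·2.461577) = 3.6474.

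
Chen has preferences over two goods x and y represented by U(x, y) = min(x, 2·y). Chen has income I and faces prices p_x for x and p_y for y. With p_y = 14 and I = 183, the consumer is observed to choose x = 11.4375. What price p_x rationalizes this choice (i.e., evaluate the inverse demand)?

p_x = 9

Leontief preferences: the optimum is at the kink where x/2 = y/1, i.e. y = (1/2)·x.
Budget: p_x·x + p_y·(1/2)·x = I, so (2·p_x + p_y)·x = 2·I.
Demand: x*(p_x,p_y,I) = 2·I/(2·p_x + p_y), y* = I/(2·p_x + p_y).
Set x* = 11.4375 in the demand function and solve for p_x: p_x = 9.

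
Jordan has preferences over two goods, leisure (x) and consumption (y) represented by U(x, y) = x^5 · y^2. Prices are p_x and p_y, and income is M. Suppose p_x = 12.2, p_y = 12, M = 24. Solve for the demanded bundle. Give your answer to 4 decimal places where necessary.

MU_x/MU_y = (5·y)/(2·x); tangency sets this equal to p_x/p_y.
So 5·p_y·y = 2·p_x·x; combined with the budget, a share 5/7 of income goes to x.
Demand: x*(p_x,p_y,M) = 5/7·M/p_x and y* = 2/7·M/p_y.
At p_x=12.2, p_y=12, M=24: x* = 5/7·24/12.2 = 1.4052, y* = 0.5714.

x* = 1.4052, y* = 0.5714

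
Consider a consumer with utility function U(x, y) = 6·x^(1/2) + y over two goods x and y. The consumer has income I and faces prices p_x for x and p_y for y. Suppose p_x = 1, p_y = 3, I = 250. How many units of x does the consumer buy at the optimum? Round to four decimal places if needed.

Set MRS = p_x/p_y: 3·x^(−1/2) = p_x/p_y.
Thus x* = (3·p_y/p_x)² — independent of I — with the rest of income spent on y.
Plugging in: x* = (3·3/1)² = 81.

x* = 81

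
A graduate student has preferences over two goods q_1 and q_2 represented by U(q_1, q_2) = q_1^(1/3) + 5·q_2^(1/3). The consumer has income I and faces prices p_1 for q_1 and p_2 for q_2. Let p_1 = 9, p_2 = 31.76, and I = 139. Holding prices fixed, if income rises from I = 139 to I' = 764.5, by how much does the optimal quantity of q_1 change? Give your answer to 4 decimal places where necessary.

Δq_1* = 9.9977

From the CES first-order condition, (1/5)·(q_2/q_1)^(2/3) = p_1/p_2.
Hence q_2/q_1 = (5·p_1/p_2)^(1/(2/3)), i.e. raised to the 1.5 power.
With the ratio pinned down, the budget gives q_1* = I/(p_1 + p_2·(q_2/q_1)) and q_2* = (q_2/q_1)·q_1*.
Numerically q_2/q_1 = 1.686545, so q_1* = 139/(9 + 31.76·1.686545) = 2.2217.
At I' = 764.5: q_1* = 12.2194. Change: 12.2194 − 2.2217 = 9.9977.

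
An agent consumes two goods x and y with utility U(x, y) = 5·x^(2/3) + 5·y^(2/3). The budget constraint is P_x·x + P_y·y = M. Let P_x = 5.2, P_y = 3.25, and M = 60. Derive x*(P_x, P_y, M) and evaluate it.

With the ratio pinned down, the budget gives x* = M/(P_x + P_y·(y/x)) and y* = (y/x)·x*.
Numerically y/x = 4.096, so x* = 60/(5.2 + 3.25·4.096) = 3.2411.

x* = 3.2411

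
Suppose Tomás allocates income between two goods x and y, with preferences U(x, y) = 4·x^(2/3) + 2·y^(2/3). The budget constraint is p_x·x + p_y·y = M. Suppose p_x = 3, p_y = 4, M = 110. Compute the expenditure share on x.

share on x = 0.9343

Substitute y = (y/x)·x into the budget: x* = M/(p_x + p_y·(y/x)).
Numerically y/x = 0.052734, so x* = 110/(3 + 4·0.052734) = 34.2579 and y* = 0.052734·34.2579 = 1.8066.
Expenditure on x: 3·34.2579 = 102.7737; share = 0.9343.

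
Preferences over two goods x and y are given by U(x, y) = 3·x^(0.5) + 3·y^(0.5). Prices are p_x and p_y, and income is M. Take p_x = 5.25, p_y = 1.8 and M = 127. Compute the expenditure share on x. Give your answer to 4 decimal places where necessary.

share on x = 0.2553

From the CES first-order condition, (y/x)^(0.5) = p_x/p_y.
Solve for the ratio: y/x = [p_x/p_y]^(2).
Substitute y = (y/x)·x into the budget: x* = M/(p_x + p_y·(y/x)).
Numerically y/x = 8.506944, so x* = 127/(5.25 + 1.8·8.506944) = 6.1763 and y* = 8.506944·6.1763 = 52.5414.
Expenditure on x: 5.25·6.1763 = 32.4255; share = 0.2553.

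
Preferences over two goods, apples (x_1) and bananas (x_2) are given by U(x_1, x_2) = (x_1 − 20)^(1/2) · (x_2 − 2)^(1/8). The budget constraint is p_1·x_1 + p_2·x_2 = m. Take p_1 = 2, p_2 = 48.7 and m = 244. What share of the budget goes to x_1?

Let x_1' = x_1−20, x_2' = x_2−2. MRS = 4·x_2'/x_1' = p_1/p_2.
After buying the subsistence bundle (20, 2), a share 0.8 of the remaining income goes to x_1: x_1* = 20 + 0.8·(m − 20p_1 − 2p_2)/p_1.
Discretionary income = 244 − 20·2 − 2·48.7 = 106.6; x_1* = 20 + 0.8·106.6/2 = 62.64; x_2* = 2 + 0.2·106.6/48.7 = 2.4378.
Expenditure on x_1: 2·62.64 = 125.28; share = 0.5134.

share on x_1 = 0.5134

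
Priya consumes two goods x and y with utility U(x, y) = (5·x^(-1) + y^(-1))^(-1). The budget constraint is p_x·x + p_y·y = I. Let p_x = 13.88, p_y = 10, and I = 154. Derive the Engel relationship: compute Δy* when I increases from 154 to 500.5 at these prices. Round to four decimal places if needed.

MRS = MU_x/MU_y = 5·(y/x)^(2). Set equal to p_x/p_y.
Solve for the ratio: y/x = [(1/5)·p_x/p_y]^(0.5).
With the ratio pinned down, the budget gives x* = I/(p_x + p_y·(y/x)) and y* = (y/x)·x*.
Numerically y/x = 0.526878, so x* = 154/(13.88 + 10·0.526878) = 8.0423 and y* = 0.526878·8.0423 = 4.2373.
At I' = 500.5: y* = 13.7712. Change: 13.7712 − 4.2373 = 9.5339.

Δy* = 9.5339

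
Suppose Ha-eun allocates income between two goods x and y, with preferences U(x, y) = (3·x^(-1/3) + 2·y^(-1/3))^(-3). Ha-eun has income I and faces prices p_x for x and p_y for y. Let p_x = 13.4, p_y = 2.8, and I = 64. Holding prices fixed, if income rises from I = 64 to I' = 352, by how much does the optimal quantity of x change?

Δx* = 14.3396

MU_x ∝ 3·x^(-4/3), MU_y ∝ 2·y^(-4/3), so MRS = (3/2)·(y/x)^(4/3) = p_x/p_y.
Hence y/x = ((2/3)·p_x/p_y)^(1/(4/3)), i.e. raised to the 0.75 power.
Substitute y = (y/x)·x into the budget: x* = I/(p_x + p_y·(y/x)).
Numerically y/x = 2.387216, so x* = 64/(13.4 + 2.8·2.387216) = 3.1866.
At I' = 352: x* = 17.5262. Change: 17.5262 − 3.1866 = 14.3396.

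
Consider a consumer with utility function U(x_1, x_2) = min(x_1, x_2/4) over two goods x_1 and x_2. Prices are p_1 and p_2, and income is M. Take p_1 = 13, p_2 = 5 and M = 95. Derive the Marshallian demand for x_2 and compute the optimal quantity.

x_2* = 11.5152

With perfect complements, no substitution: consume in ratio x_1:x_2 = 1:4.
Budget: p_1·x_1 + p_2·4·x_1 = M, so (p_1 + 4·p_2)·x_1 = M.
Demand: x_1*(p_1,p_2,M) = M/(p_1 + 4·p_2), x_2* = 4·M/(p_1 + 4·p_2).
Here 13 + 4·5 = 33, giving x_2* = 11.5152.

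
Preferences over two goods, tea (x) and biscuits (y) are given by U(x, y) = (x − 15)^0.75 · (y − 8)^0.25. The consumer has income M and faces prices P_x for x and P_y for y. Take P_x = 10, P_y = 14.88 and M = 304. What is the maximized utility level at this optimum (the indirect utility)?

V = 1.8039

MRS = 3·(y−8)/(x−15). Tangency with P_x/P_y gives y−8 = (1/3)·(P_x/P_y)·(x−15).
Substituting into the budget: x* = 15 + 0.75·(M − 15·P_x − 8·P_y)/P_x, and y* = 8 + 0.25·(…)/P_y.
Discretionary income = 304 − 15·10 − 8·14.88 = 34.96; x* = 15 + 0.75·34.96/10 = 17.622; y* = 8 + 0.25·34.96/14.88 = 8.5874.
Utility at the optimum: U(17.622, 8.5874) = 1.8039.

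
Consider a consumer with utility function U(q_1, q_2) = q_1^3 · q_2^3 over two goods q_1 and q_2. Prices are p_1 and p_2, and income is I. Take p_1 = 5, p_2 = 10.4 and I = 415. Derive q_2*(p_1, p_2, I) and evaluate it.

q_2* = 19.9519

The MRS is q_2/q_1. Set MRS = p_1/p_2.
So 3·p_2·q_2 = 3·p_1·q_1; combined with the budget, a share 0.5 of income goes to q_1.
Demand: q_1*(p_1,p_2,I) = 0.5·I/p_1 and q_2* = 0.5·I/p_2.
At p_1=5, p_2=10.4, I=415: q_2* = 0.5·415/10.4 = 19.9519.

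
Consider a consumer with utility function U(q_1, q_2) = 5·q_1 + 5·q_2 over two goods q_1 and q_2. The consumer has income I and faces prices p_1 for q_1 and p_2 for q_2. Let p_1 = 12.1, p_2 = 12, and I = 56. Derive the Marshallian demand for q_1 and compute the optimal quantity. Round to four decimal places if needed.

q_1* = 0

q_2 gives more utility per dollar, so spend all income on q_2: q_2* = I/p_2, q_1* = 0.
Numerically: q_1* = 0, q_2* = 4.6667.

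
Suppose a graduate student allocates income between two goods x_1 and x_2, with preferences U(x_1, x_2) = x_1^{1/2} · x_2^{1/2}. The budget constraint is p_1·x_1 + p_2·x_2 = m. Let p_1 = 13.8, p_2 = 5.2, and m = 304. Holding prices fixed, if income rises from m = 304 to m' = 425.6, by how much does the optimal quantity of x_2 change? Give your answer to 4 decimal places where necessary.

Tangency: MRS = x_2/x_1 = p_1/p_2.
So 0.5·p_2·x_2 = 0.5·p_1·x_1; combined with the budget, a share 0.5 of income goes to x_1.
Demand: x_1*(p_1,p_2,m) = 0.5·m/p_1 and x_2* = 0.5·m/p_2.
At p_1=13.8, p_2=5.2, m=304: x_2* = 0.5·304/5.2 = 29.2308.
At m' = 425.6: x_2* = 40.9231. Change: 40.9231 − 29.2308 = 11.6923.

Δx_2* = 11.6923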